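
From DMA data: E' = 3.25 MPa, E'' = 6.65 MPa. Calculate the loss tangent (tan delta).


tan delta = E'' / E'
= 6.65 / 3.25
= 2.0462

tan delta = 2.0462


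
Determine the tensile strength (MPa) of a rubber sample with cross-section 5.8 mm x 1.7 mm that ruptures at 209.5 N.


Area = width * thickness = 5.8 * 1.7 = 9.86 mm^2
TS = force / area = 209.5 / 9.86 = 21.25 MPa

21.25 MPa


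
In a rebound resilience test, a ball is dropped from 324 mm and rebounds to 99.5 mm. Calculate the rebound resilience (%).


Resilience = h_rebound / h_drop * 100
= 99.5 / 324 * 100
= 30.7%

30.7%


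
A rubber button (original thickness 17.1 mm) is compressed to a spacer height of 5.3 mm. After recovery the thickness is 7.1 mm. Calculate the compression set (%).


CS = (t0 - recovered) / (t0 - ts) * 100
= (17.1 - 7.1) / (17.1 - 5.3) * 100
= 10.0 / 11.8 * 100
= 84.7%

84.7%


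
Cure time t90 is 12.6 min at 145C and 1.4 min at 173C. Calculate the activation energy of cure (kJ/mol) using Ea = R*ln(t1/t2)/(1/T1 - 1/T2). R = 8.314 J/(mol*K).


T1 = 418.15 K, T2 = 446.15 K
1/T1 - 1/T2 = 1.5009e-04
ln(t1/t2) = ln(12.6/1.4) = 2.1972
Ea = 8.314 * 2.1972 / 1.5009e-04 = 121713.6918 J/mol
Ea = 121.71 kJ/mol

121.71 kJ/mol


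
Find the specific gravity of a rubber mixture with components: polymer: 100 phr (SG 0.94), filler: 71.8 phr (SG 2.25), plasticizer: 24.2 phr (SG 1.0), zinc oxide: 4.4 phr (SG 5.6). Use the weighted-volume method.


Sum of weights = 200.4
Volume contributions:
  polymer: 100/0.94 = 106.3830
  filler: 71.8/2.25 = 31.9111
  plasticizer: 24.2/1.0 = 24.2000
  zinc oxide: 4.4/5.6 = 0.7857
Sum of volumes = 163.2798
SG = 200.4 / 163.2798 = 1.227

SG = 1.227


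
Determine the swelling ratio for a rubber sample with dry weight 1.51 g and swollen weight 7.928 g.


Q = W_swollen / W_dry
Q = 7.928 / 1.51
Q = 5.25

Q = 5.25


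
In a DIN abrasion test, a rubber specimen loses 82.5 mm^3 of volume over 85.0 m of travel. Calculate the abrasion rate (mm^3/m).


Rate = volume_loss / distance
= 82.5 / 85.0
= 0.971 mm^3/m

0.971 mm^3/m


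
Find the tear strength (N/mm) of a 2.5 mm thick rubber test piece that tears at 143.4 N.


Tear strength = force / thickness
= 143.4 / 2.5
= 57.36 N/mm

57.36 N/mm


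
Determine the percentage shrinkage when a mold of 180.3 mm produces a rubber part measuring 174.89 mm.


Shrinkage = (mold - part) / mold * 100
= (180.3 - 174.89) / 180.3 * 100
= 5.41 / 180.3 * 100
= 3.0%

3.0%


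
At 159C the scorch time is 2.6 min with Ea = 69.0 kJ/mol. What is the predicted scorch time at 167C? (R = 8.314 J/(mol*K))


Convert temperatures: T1 = 159 + 273.15 = 432.15 K, T2 = 167 + 273.15 = 440.15 K
ts2_new = 2.6 * exp(69000 / 8.314 * (1/440.15 - 1/432.15))
1/T2 - 1/T1 = -4.2059e-05
ts2_new = 1.83 min

1.83 min


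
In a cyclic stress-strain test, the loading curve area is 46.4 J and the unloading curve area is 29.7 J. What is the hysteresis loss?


Hysteresis loss = loading - unloading
= 46.4 - 29.7
= 16.7 J

16.7 J


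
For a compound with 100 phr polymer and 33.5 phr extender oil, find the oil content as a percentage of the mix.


Oil % = oil / (100 + oil) * 100
= 33.5 / (100 + 33.5) * 100
= 33.5 / 133.5 * 100
= 25.09%

25.09%


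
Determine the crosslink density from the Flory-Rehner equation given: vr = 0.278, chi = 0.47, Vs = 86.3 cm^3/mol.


ln(1 - vr) = ln(1 - 0.278) = -0.3257
Numerator = -((-0.3257) + 0.278 + 0.47 * 0.278^2) = 0.0114
Denominator = 86.3 * (0.278^(1/3) - 0.278/2) = 44.3282
nu = 0.0114 / 44.3282 = 2.5732e-04 mol/cm^3

2.5732e-04 mol/cm^3


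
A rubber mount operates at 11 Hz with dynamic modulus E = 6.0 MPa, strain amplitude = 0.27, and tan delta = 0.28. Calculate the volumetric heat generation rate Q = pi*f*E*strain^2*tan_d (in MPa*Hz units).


Q = pi * f * E * strain^2 * tan_d
= pi * 11 * 6.0 * 0.27^2 * 0.28
= pi * 11 * 6.0 * 0.0729 * 0.28
= 4.2323

Q = 4.2323


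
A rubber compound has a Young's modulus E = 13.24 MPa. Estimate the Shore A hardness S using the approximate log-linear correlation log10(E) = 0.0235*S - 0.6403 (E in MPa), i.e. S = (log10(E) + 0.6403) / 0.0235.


log10(E) = 0.0235*S - 0.6403  =>  S = (log10(E) + 0.6403) / 0.0235
log10(13.24) = 1.121888
S = (1.121888 + 0.6403) / 0.0235 = 1.762188 / 0.0235
S = 75.0

Shore A = 75.0


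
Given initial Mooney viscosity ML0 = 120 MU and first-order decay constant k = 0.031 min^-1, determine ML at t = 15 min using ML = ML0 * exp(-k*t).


ML = ML0 * exp(-k * t)
ML = 120 * exp(-0.031 * 15)
ML = 120 * 0.6281
ML = 75.38 MU

75.38 MU


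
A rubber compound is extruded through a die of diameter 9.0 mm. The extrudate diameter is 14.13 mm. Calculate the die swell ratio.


Die swell ratio = D_extrudate / D_die
= 14.13 / 9.0
= 1.57

Die swell = 1.57


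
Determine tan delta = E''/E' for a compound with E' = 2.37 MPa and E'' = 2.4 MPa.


tan delta = E'' / E'
= 2.4 / 2.37
= 1.0127

tan delta = 1.0127


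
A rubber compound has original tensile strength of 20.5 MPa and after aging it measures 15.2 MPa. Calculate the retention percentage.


Retention = aged / original * 100
= 15.2 / 20.5 * 100
= 74.1%

74.1%


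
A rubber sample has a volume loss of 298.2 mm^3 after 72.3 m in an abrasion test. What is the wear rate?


Rate = volume_loss / distance
= 298.2 / 72.3
= 4.124 mm^3/m

4.124 mm^3/m


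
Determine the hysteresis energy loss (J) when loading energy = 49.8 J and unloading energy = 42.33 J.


Hysteresis loss = loading - unloading
= 49.8 - 42.33
= 7.47 J

7.47 J


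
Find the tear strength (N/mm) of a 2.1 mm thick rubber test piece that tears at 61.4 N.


Tear strength = force / thickness
= 61.4 / 2.1
= 29.24 N/mm

29.24 N/mm


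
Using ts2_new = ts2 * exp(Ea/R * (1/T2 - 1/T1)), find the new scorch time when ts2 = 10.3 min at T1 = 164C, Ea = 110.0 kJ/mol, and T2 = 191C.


Convert temperatures: T1 = 164 + 273.15 = 437.15 K, T2 = 191 + 273.15 = 464.15 K
ts2_new = 10.3 * exp(110000 / 8.314 * (1/464.15 - 1/437.15))
1/T2 - 1/T1 = -1.3307e-04
ts2_new = 1.77 min

1.77 min


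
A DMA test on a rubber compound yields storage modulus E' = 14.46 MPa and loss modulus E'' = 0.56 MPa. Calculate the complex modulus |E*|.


|E*| = sqrt(E'^2 + E''^2)
= sqrt(14.46^2 + 0.56^2)
= sqrt(209.0916 + 0.3136)
= 14.471 MPa

14.471 MPa


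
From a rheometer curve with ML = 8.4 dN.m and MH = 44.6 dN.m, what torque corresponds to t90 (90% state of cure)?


M90 = ML + 0.9 * (MH - ML)
M90 = 8.4 + 0.9 * (44.6 - 8.4)
M90 = 8.4 + 0.9 * 36.2
M90 = 40.98 dN.m

40.98 dN.m


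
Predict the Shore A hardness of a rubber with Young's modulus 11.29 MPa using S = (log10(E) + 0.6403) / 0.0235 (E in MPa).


log10(E) = 0.0235*S - 0.6403  =>  S = (log10(E) + 0.6403) / 0.0235
log10(11.29) = 1.052694
S = (1.052694 + 0.6403) / 0.0235 = 1.692994 / 0.0235
S = 72.0

Shore A = 72.0


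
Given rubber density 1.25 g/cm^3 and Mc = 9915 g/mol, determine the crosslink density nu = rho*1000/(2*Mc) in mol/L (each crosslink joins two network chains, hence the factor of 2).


nu = rho * 1000 / (2 * Mc)
nu = 1.25 * 1000 / (2 * 9915)
nu = 1250.0 / 19830
nu = 0.0630 mol/L

0.0630 mol/L


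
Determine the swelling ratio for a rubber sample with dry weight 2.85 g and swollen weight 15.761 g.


Q = W_swollen / W_dry
Q = 15.761 / 2.85
Q = 5.53

Q = 5.53


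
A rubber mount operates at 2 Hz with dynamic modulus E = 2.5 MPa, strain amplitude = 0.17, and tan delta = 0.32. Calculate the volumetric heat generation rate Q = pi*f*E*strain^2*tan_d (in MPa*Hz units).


Q = pi * f * E * strain^2 * tan_d
= pi * 2 * 2.5 * 0.17^2 * 0.32
= pi * 2 * 2.5 * 0.0289 * 0.32
= 0.1453

Q = 0.1453


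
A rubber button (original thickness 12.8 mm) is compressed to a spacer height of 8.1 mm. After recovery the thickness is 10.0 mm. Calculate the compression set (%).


CS = (t0 - recovered) / (t0 - ts) * 100
= (12.8 - 10.0) / (12.8 - 8.1) * 100
= 2.8 / 4.7 * 100
= 59.6%

59.6%


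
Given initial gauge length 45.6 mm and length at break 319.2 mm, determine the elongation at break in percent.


Elongation = (Lf - L0) / L0 * 100
= (319.2 - 45.6) / 45.6 * 100
= 273.6 / 45.6 * 100
= 600.0%

600.0%


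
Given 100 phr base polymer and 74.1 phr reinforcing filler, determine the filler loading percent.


Filler % = filler / (rubber + filler) * 100
= 74.1 / (100 + 74.1) * 100
= 74.1 / 174.1 * 100
= 42.56%

42.56%


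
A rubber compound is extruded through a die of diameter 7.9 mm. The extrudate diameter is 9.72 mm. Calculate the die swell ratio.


Die swell ratio = D_extrudate / D_die
= 9.72 / 7.9
= 1.23

Die swell = 1.23


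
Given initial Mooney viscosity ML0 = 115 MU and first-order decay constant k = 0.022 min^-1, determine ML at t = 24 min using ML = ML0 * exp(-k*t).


ML = ML0 * exp(-k * t)
ML = 115 * exp(-0.022 * 24)
ML = 115 * 0.5898
ML = 67.83 MU

67.83 MU


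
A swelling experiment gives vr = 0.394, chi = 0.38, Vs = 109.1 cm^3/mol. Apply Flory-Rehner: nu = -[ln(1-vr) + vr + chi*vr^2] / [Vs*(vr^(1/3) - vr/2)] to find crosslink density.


ln(1 - vr) = ln(1 - 0.394) = -0.5009
Numerator = -((-0.5009) + 0.394 + 0.38 * 0.394^2) = 0.0479
Denominator = 109.1 * (0.394^(1/3) - 0.394/2) = 58.4889
nu = 0.0479 / 58.4889 = 8.1871e-04 mol/cm^3

8.1871e-04 mol/cm^3


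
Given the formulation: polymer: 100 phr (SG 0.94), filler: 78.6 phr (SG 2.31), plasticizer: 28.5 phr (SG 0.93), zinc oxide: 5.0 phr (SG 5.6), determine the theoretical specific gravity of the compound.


Sum of weights = 212.1
Volume contributions:
  polymer: 100/0.94 = 106.3830
  filler: 78.6/2.31 = 34.0260
  plasticizer: 28.5/0.93 = 30.6452
  zinc oxide: 5.0/5.6 = 0.8929
Sum of volumes = 171.9470
SG = 212.1 / 171.9470 = 1.234

SG = 1.234


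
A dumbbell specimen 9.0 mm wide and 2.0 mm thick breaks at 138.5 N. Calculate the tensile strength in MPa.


Area = width * thickness = 9.0 * 2.0 = 18.0 mm^2
TS = force / area = 138.5 / 18.0 = 7.69 MPa

7.69 MPa


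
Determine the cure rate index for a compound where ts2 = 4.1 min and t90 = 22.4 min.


CRI = 100 / (t90 - ts2)
= 100 / (22.4 - 4.1)
= 100 / 18.3
= 5.46 min^-1

5.46 min^-1


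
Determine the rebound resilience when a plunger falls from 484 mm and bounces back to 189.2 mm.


Resilience = h_rebound / h_drop * 100
= 189.2 / 484 * 100
= 39.1%

39.1%


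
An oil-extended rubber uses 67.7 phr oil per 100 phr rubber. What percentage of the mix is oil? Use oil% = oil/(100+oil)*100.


Oil % = oil / (100 + oil) * 100
= 67.7 / (100 + 67.7) * 100
= 67.7 / 167.7 * 100
= 40.37%

40.37%


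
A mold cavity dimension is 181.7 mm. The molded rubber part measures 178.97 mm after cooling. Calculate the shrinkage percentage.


Shrinkage = (mold - part) / mold * 100
= (181.7 - 178.97) / 181.7 * 100
= 2.73 / 181.7 * 100
= 1.5%

1.5%


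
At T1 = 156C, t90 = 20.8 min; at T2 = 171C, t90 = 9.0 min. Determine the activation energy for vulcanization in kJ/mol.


T1 = 429.15 K, T2 = 444.15 K
1/T1 - 1/T2 = 7.8696e-05
ln(t1/t2) = ln(20.8/9.0) = 0.8377
Ea = 8.314 * 0.8377 / 7.8696e-05 = 88503.5697 J/mol
Ea = 88.5 kJ/mol

88.5 kJ/mol


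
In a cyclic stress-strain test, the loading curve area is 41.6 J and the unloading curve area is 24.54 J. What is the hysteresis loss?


Hysteresis loss = loading - unloading
= 41.6 - 24.54
= 17.06 J

17.06 J


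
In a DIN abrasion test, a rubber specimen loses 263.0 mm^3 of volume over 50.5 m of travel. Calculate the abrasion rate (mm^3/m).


Rate = volume_loss / distance
= 263.0 / 50.5
= 5.208 mm^3/m

5.208 mm^3/m


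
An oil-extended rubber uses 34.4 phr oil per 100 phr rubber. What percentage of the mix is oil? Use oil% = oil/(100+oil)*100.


Oil % = oil / (100 + oil) * 100
= 34.4 / (100 + 34.4) * 100
= 34.4 / 134.4 * 100
= 25.6%

25.6%


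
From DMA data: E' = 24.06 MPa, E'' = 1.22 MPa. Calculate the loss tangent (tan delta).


tan delta = E'' / E'
= 1.22 / 24.06
= 0.0507

tan delta = 0.0507


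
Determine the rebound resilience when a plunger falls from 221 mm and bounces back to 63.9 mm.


Resilience = h_rebound / h_drop * 100
= 63.9 / 221 * 100
= 28.9%

28.9%


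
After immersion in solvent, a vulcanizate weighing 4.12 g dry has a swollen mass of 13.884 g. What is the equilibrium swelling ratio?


Q = W_swollen / W_dry
Q = 13.884 / 4.12
Q = 3.37

Q = 3.37


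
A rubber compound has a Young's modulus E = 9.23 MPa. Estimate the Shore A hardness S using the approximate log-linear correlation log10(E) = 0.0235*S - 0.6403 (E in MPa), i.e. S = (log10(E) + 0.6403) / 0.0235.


log10(E) = 0.0235*S - 0.6403  =>  S = (log10(E) + 0.6403) / 0.0235
log10(9.23) = 0.965202
S = (0.965202 + 0.6403) / 0.0235 = 1.605502 / 0.0235
S = 68.3

Shore A = 68.3


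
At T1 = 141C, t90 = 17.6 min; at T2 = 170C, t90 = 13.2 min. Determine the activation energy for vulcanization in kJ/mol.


T1 = 414.15 K, T2 = 443.15 K
1/T1 - 1/T2 = 1.5801e-04
ln(t1/t2) = ln(17.6/13.2) = 0.2877
Ea = 8.314 * 0.2877 / 1.5801e-04 = 15136.7710 J/mol
Ea = 15.14 kJ/mol

15.14 kJ/mol


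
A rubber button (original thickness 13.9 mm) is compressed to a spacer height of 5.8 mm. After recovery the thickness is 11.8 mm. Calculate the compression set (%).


CS = (t0 - recovered) / (t0 - ts) * 100
= (13.9 - 11.8) / (13.9 - 5.8) * 100
= 2.1 / 8.1 * 100
= 25.9%

25.9%


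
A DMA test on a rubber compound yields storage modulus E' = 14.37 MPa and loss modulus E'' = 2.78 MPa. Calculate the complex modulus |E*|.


|E*| = sqrt(E'^2 + E''^2)
= sqrt(14.37^2 + 2.78^2)
= sqrt(206.4969 + 7.7284)
= 14.636 MPa

14.636 MPa


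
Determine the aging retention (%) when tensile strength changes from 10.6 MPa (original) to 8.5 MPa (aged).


Retention = aged / original * 100
= 8.5 / 10.6 * 100
= 80.2%

80.2%


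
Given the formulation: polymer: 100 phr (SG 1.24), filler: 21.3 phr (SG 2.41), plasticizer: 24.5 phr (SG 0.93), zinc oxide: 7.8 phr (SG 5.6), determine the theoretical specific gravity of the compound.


Sum of weights = 153.6
Volume contributions:
  polymer: 100/1.24 = 80.6452
  filler: 21.3/2.41 = 8.8382
  plasticizer: 24.5/0.93 = 26.3441
  zinc oxide: 7.8/5.6 = 1.3929
Sum of volumes = 117.2203
SG = 153.6 / 117.2203 = 1.31

SG = 1.31


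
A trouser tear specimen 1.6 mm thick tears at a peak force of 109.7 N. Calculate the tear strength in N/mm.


Tear strength = force / thickness
= 109.7 / 1.6
= 68.56 N/mm

68.56 N/mm


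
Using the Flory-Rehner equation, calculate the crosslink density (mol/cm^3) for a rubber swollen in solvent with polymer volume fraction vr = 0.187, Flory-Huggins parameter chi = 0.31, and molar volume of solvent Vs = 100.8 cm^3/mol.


ln(1 - vr) = ln(1 - 0.187) = -0.2070
Numerator = -((-0.2070) + 0.187 + 0.31 * 0.187^2) = 0.0092
Denominator = 100.8 * (0.187^(1/3) - 0.187/2) = 48.2175
nu = 0.0092 / 48.2175 = 1.9047e-04 mol/cm^3

1.9047e-04 mol/cm^3


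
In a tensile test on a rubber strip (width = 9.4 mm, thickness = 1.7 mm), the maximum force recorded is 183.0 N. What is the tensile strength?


Area = width * thickness = 9.4 * 1.7 = 15.98 mm^2
TS = force / area = 183.0 / 15.98 = 11.45 MPa

11.45 MPa


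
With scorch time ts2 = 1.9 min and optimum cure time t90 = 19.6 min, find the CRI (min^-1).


CRI = 100 / (t90 - ts2)
= 100 / (19.6 - 1.9)
= 100 / 17.7
= 5.65 min^-1

5.65 min^-1


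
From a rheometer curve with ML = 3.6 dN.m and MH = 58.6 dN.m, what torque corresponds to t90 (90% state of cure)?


M90 = ML + 0.9 * (MH - ML)
M90 = 3.6 + 0.9 * (58.6 - 3.6)
M90 = 3.6 + 0.9 * 55.0
M90 = 53.1 dN.m

53.1 dN.m


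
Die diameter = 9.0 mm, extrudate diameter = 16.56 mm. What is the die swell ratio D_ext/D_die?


Die swell ratio = D_extrudate / D_die
= 16.56 / 9.0
= 1.84

Die swell = 1.84


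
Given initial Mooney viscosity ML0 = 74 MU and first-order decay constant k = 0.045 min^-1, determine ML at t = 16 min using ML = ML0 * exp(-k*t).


ML = ML0 * exp(-k * t)
ML = 74 * exp(-0.045 * 16)
ML = 74 * 0.4868
ML = 36.02 MU

36.02 MU


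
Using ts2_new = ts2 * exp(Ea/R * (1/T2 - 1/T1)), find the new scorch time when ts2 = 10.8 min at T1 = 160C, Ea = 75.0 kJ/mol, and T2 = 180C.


Convert temperatures: T1 = 160 + 273.15 = 433.15 K, T2 = 180 + 273.15 = 453.15 K
ts2_new = 10.8 * exp(75000 / 8.314 * (1/453.15 - 1/433.15))
1/T2 - 1/T1 = -1.0189e-04
ts2_new = 4.31 min

4.31 min


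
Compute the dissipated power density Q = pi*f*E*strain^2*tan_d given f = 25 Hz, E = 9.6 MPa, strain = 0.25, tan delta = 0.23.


Q = pi * f * E * strain^2 * tan_d
= pi * 25 * 9.6 * 0.25^2 * 0.23
= pi * 25 * 9.6 * 0.0625 * 0.23
= 10.8385

Q = 10.8385


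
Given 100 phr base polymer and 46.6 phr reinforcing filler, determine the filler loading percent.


Filler % = filler / (rubber + filler) * 100
= 46.6 / (100 + 46.6) * 100
= 46.6 / 146.6 * 100
= 31.79%

31.79%


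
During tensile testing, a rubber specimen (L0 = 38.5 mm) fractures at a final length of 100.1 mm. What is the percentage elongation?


Elongation = (Lf - L0) / L0 * 100
= (100.1 - 38.5) / 38.5 * 100
= 61.6 / 38.5 * 100
= 160.0%

160.0%


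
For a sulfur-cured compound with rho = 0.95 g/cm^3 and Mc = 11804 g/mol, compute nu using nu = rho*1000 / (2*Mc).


nu = rho * 1000 / (2 * Mc)
nu = 0.95 * 1000 / (2 * 11804)
nu = 950.0 / 23608
nu = 0.0402 mol/L

0.0402 mol/L


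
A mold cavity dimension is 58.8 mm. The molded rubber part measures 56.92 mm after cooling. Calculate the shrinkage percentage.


Shrinkage = (mold - part) / mold * 100
= (58.8 - 56.92) / 58.8 * 100
= 1.88 / 58.8 * 100
= 3.2%

3.2%


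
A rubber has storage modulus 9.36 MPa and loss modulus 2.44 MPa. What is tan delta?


tan delta = E'' / E'
= 2.44 / 9.36
= 0.2607

tan delta = 0.2607


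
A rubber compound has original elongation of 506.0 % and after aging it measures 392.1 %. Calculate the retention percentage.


Retention = aged / original * 100
= 392.1 / 506.0 * 100
= 77.5%

77.5%


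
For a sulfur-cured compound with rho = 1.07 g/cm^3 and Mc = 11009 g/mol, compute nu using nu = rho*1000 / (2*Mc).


nu = rho * 1000 / (2 * Mc)
nu = 1.07 * 1000 / (2 * 11009)
nu = 1070.0 / 22018
nu = 0.0486 mol/L

0.0486 mol/L


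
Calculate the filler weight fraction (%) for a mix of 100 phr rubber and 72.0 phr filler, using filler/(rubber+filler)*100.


Filler % = filler / (rubber + filler) * 100
= 72.0 / (100 + 72.0) * 100
= 72.0 / 172.0 * 100
= 41.86%

41.86%


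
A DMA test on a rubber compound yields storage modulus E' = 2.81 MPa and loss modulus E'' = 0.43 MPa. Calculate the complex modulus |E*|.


|E*| = sqrt(E'^2 + E''^2)
= sqrt(2.81^2 + 0.43^2)
= sqrt(7.8961 + 0.1849)
= 2.843 MPa

2.843 MPa


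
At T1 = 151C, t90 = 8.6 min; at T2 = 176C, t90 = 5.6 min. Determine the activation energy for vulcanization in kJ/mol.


T1 = 424.15 K, T2 = 449.15 K
1/T1 - 1/T2 = 1.3123e-04
ln(t1/t2) = ln(8.6/5.6) = 0.4290
Ea = 8.314 * 0.4290 / 1.3123e-04 = 27179.0161 J/mol
Ea = 27.18 kJ/mol

27.18 kJ/mol


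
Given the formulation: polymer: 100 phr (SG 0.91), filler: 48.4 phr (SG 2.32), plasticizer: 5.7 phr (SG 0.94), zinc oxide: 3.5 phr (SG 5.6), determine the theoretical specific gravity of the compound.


Sum of weights = 157.6
Volume contributions:
  polymer: 100/0.91 = 109.8901
  filler: 48.4/2.32 = 20.8621
  plasticizer: 5.7/0.94 = 6.0638
  zinc oxide: 3.5/5.6 = 0.6250
Sum of volumes = 137.4410
SG = 157.6 / 137.4410 = 1.147

SG = 1.147


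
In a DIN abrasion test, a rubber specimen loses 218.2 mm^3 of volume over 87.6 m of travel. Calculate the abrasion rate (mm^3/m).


Rate = volume_loss / distance
= 218.2 / 87.6
= 2.491 mm^3/m

2.491 mm^3/m


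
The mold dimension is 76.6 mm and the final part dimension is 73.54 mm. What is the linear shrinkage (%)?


Shrinkage = (mold - part) / mold * 100
= (76.6 - 73.54) / 76.6 * 100
= 3.06 / 76.6 * 100
= 3.99%

3.99%


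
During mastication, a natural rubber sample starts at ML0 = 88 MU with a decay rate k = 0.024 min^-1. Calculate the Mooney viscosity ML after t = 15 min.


ML = ML0 * exp(-k * t)
ML = 88 * exp(-0.024 * 15)
ML = 88 * 0.6977
ML = 61.4 MU

61.4 MU


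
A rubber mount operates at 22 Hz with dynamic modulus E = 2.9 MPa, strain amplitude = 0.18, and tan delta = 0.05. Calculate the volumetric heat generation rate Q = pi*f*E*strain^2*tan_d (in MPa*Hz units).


Q = pi * f * E * strain^2 * tan_d
= pi * 22 * 2.9 * 0.18^2 * 0.05
= pi * 22 * 2.9 * 0.0324 * 0.05
= 0.3247

Q = 0.3247


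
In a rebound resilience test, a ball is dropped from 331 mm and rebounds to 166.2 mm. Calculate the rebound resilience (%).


Resilience = h_rebound / h_drop * 100
= 166.2 / 331 * 100
= 50.2%

50.2%


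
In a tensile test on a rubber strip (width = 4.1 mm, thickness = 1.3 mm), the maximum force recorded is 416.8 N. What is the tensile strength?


Area = width * thickness = 4.1 * 1.3 = 5.33 mm^2
TS = force / area = 416.8 / 5.33 = 78.2 MPa

78.2 MPa


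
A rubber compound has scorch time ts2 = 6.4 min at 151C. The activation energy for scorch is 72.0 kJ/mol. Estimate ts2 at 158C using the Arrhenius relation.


Convert temperatures: T1 = 151 + 273.15 = 424.15 K, T2 = 158 + 273.15 = 431.15 K
ts2_new = 6.4 * exp(72000 / 8.314 * (1/431.15 - 1/424.15))
1/T2 - 1/T1 = -3.8278e-05
ts2_new = 4.59 min

4.59 min


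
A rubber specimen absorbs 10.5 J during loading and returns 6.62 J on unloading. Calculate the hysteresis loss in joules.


Hysteresis loss = loading - unloading
= 10.5 - 6.62
= 3.88 J

3.88 J


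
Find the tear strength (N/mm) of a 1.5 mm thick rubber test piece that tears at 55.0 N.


Tear strength = force / thickness
= 55.0 / 1.5
= 36.67 N/mm

36.67 N/mm


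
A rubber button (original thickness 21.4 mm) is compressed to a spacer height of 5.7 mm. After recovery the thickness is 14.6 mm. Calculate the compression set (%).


CS = (t0 - recovered) / (t0 - ts) * 100
= (21.4 - 14.6) / (21.4 - 5.7) * 100
= 6.8 / 15.7 * 100
= 43.3%

43.3%


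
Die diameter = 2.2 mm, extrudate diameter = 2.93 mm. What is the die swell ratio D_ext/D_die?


Die swell ratio = D_extrudate / D_die
= 2.93 / 2.2
= 1.332

Die swell = 1.332


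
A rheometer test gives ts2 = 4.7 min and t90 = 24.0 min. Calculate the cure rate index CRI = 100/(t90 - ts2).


CRI = 100 / (t90 - ts2)
= 100 / (24.0 - 4.7)
= 100 / 19.3
= 5.18 min^-1

5.18 min^-1


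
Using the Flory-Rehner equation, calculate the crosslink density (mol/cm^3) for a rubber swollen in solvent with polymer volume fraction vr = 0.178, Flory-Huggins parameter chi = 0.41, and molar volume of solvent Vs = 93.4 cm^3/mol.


ln(1 - vr) = ln(1 - 0.178) = -0.1960
Numerator = -((-0.1960) + 0.178 + 0.41 * 0.178^2) = 0.0050
Denominator = 93.4 * (0.178^(1/3) - 0.178/2) = 44.2270
nu = 0.0050 / 44.2270 = 1.1361e-04 mol/cm^3

1.1361e-04 mol/cm^3


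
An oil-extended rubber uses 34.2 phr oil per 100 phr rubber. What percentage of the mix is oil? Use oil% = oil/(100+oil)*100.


Oil % = oil / (100 + oil) * 100
= 34.2 / (100 + 34.2) * 100
= 34.2 / 134.2 * 100
= 25.48%

25.48%


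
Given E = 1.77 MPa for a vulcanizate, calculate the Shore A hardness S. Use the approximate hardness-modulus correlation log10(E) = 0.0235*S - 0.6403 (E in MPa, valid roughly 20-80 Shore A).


log10(E) = 0.0235*S - 0.6403  =>  S = (log10(E) + 0.6403) / 0.0235
log10(1.77) = 0.247973
S = (0.247973 + 0.6403) / 0.0235 = 0.888273 / 0.0235
S = 37.8

Shore A = 37.8


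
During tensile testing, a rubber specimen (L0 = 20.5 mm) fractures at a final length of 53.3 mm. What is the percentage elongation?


Elongation = (Lf - L0) / L0 * 100
= (53.3 - 20.5) / 20.5 * 100
= 32.8 / 20.5 * 100
= 160.0%

160.0%


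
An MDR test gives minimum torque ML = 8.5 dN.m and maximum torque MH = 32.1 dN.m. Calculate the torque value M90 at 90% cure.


M90 = ML + 0.9 * (MH - ML)
M90 = 8.5 + 0.9 * (32.1 - 8.5)
M90 = 8.5 + 0.9 * 23.6
M90 = 29.74 dN.m

29.74 dN.m


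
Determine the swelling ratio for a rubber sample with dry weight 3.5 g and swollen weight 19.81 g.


Q = W_swollen / W_dry
Q = 19.81 / 3.5
Q = 5.66

Q = 5.66


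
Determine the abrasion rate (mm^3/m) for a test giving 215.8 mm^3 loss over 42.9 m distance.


Rate = volume_loss / distance
= 215.8 / 42.9
= 5.03 mm^3/m

5.03 mm^3/m


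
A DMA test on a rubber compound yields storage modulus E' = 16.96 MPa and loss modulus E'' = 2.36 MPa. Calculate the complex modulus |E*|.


|E*| = sqrt(E'^2 + E''^2)
= sqrt(16.96^2 + 2.36^2)
= sqrt(287.6416 + 5.5696)
= 17.123 MPa

17.123 MPa


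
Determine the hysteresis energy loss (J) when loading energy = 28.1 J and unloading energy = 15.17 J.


Hysteresis loss = loading - unloading
= 28.1 - 15.17
= 12.93 J

12.93 J


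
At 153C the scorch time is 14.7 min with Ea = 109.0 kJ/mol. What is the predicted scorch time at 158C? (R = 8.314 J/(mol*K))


Convert temperatures: T1 = 153 + 273.15 = 426.15 K, T2 = 158 + 273.15 = 431.15 K
ts2_new = 14.7 * exp(109000 / 8.314 * (1/431.15 - 1/426.15))
1/T2 - 1/T1 = -2.7213e-05
ts2_new = 10.29 min

10.29 min


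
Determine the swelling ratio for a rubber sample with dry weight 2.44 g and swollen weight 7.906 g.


Q = W_swollen / W_dry
Q = 7.906 / 2.44
Q = 3.24

Q = 3.24


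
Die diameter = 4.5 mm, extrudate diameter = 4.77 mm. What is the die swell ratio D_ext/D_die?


Die swell ratio = D_extrudate / D_die
= 4.77 / 4.5
= 1.06

Die swell = 1.06


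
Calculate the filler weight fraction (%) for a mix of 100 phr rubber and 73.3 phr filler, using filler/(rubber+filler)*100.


Filler % = filler / (rubber + filler) * 100
= 73.3 / (100 + 73.3) * 100
= 73.3 / 173.3 * 100
= 42.3%

42.3%


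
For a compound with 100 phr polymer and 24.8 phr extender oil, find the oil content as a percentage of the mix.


Oil % = oil / (100 + oil) * 100
= 24.8 / (100 + 24.8) * 100
= 24.8 / 124.8 * 100
= 19.87%

19.87%


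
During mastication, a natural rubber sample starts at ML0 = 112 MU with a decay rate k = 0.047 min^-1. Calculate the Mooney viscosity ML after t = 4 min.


ML = ML0 * exp(-k * t)
ML = 112 * exp(-0.047 * 4)
ML = 112 * 0.8286
ML = 92.8 MU

92.8 MU


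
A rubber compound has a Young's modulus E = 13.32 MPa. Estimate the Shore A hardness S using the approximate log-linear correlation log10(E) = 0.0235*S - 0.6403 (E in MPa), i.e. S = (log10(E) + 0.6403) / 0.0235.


log10(E) = 0.0235*S - 0.6403  =>  S = (log10(E) + 0.6403) / 0.0235
log10(13.32) = 1.124504
S = (1.124504 + 0.6403) / 0.0235 = 1.764804 / 0.0235
S = 75.1

Shore A = 75.1


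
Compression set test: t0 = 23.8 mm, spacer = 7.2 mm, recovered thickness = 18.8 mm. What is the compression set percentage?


CS = (t0 - recovered) / (t0 - ts) * 100
= (23.8 - 18.8) / (23.8 - 7.2) * 100
= 5.0 / 16.6 * 100
= 30.1%

30.1%


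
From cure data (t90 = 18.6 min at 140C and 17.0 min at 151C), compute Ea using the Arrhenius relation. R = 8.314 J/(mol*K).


T1 = 413.15 K, T2 = 424.15 K
1/T1 - 1/T2 = 6.2772e-05
ln(t1/t2) = ln(18.6/17.0) = 0.0899
Ea = 8.314 * 0.0899 / 6.2772e-05 = 11913.4410 J/mol
Ea = 11.91 kJ/mol

11.91 kJ/mol


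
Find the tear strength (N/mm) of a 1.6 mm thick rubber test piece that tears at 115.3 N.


Tear strength = force / thickness
= 115.3 / 1.6
= 72.06 N/mm

72.06 N/mm


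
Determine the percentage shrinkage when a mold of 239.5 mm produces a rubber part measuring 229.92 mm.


Shrinkage = (mold - part) / mold * 100
= (239.5 - 229.92) / 239.5 * 100
= 9.58 / 239.5 * 100
= 4.0%

4.0%


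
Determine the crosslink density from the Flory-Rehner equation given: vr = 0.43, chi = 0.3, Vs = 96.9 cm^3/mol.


ln(1 - vr) = ln(1 - 0.43) = -0.5621
Numerator = -((-0.5621) + 0.43 + 0.3 * 0.43^2) = 0.0766
Denominator = 96.9 * (0.43^(1/3) - 0.43/2) = 52.3051
nu = 0.0766 / 52.3051 = 0.0015 mol/cm^3

0.0015 mol/cm^3


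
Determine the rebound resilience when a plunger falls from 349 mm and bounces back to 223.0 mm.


Resilience = h_rebound / h_drop * 100
= 223.0 / 349 * 100
= 63.9%

63.9%


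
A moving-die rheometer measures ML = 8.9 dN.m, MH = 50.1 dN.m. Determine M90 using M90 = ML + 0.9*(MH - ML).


M90 = ML + 0.9 * (MH - ML)
M90 = 8.9 + 0.9 * (50.1 - 8.9)
M90 = 8.9 + 0.9 * 41.2
M90 = 45.98 dN.m

45.98 dN.m


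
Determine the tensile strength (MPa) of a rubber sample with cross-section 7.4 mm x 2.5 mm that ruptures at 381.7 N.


Area = width * thickness = 7.4 * 2.5 = 18.5 mm^2
TS = force / area = 381.7 / 18.5 = 20.63 MPa

20.63 MPa


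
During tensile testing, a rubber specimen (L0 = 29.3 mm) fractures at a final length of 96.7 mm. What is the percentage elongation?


Elongation = (Lf - L0) / L0 * 100
= (96.7 - 29.3) / 29.3 * 100
= 67.4 / 29.3 * 100
= 230.0%

230.0%


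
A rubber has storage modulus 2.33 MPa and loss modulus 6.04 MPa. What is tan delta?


tan delta = E'' / E'
= 6.04 / 2.33
= 2.5923

tan delta = 2.5923


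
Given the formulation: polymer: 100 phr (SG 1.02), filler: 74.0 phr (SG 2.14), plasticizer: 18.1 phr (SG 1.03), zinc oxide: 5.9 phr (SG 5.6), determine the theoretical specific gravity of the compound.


Sum of weights = 198.0
Volume contributions:
  polymer: 100/1.02 = 98.0392
  filler: 74.0/2.14 = 34.5794
  plasticizer: 18.1/1.03 = 17.5728
  zinc oxide: 5.9/5.6 = 1.0536
Sum of volumes = 151.2450
SG = 198.0 / 151.2450 = 1.309

SG = 1.309


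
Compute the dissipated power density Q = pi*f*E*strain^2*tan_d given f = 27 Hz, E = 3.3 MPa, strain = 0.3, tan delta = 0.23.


Q = pi * f * E * strain^2 * tan_d
= pi * 27 * 3.3 * 0.3^2 * 0.23
= pi * 27 * 3.3 * 0.0900 * 0.23
= 5.7943

Q = 5.7943


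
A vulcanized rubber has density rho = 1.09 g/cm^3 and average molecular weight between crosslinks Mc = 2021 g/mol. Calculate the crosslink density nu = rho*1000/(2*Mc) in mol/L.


nu = rho * 1000 / (2 * Mc)
nu = 1.09 * 1000 / (2 * 2021)
nu = 1090.0 / 4042
nu = 0.2697 mol/L

0.2697 mol/L


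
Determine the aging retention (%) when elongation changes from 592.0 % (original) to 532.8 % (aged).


Retention = aged / original * 100
= 532.8 / 592.0 * 100
= 90.0%

90.0%


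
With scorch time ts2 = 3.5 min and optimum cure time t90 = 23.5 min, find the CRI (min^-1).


CRI = 100 / (t90 - ts2)
= 100 / (23.5 - 3.5)
= 100 / 20.0
= 5.0 min^-1

5.0 min^-1


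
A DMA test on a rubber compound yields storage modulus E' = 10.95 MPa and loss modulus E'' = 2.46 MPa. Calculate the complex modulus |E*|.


|E*| = sqrt(E'^2 + E''^2)
= sqrt(10.95^2 + 2.46^2)
= sqrt(119.9025 + 6.0516)
= 11.223 MPa

11.223 MPa


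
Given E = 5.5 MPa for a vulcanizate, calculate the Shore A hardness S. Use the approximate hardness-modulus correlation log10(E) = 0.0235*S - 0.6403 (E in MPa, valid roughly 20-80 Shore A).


log10(E) = 0.0235*S - 0.6403  =>  S = (log10(E) + 0.6403) / 0.0235
log10(5.5) = 0.740363
S = (0.740363 + 0.6403) / 0.0235 = 1.380663 / 0.0235
S = 58.8

Shore A = 58.8


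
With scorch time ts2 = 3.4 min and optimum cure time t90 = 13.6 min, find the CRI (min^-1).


CRI = 100 / (t90 - ts2)
= 100 / (13.6 - 3.4)
= 100 / 10.2
= 9.8 min^-1

9.8 min^-1


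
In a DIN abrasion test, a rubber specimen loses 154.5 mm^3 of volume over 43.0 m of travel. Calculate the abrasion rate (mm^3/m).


Rate = volume_loss / distance
= 154.5 / 43.0
= 3.593 mm^3/m

3.593 mm^3/m


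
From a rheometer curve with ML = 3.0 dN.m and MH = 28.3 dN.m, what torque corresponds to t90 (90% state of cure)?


M90 = ML + 0.9 * (MH - ML)
M90 = 3.0 + 0.9 * (28.3 - 3.0)
M90 = 3.0 + 0.9 * 25.3
M90 = 25.77 dN.m

25.77 dN.m


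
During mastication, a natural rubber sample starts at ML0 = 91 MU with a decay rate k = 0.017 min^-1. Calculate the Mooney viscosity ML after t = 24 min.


ML = ML0 * exp(-k * t)
ML = 91 * exp(-0.017 * 24)
ML = 91 * 0.6650
ML = 60.51 MU

60.51 MU


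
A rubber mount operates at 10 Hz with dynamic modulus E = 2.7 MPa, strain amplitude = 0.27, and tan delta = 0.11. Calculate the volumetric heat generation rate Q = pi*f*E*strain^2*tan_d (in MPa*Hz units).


Q = pi * f * E * strain^2 * tan_d
= pi * 10 * 2.7 * 0.27^2 * 0.11
= pi * 10 * 2.7 * 0.0729 * 0.11
= 0.6802

Q = 0.6802


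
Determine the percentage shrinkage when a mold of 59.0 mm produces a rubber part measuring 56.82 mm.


Shrinkage = (mold - part) / mold * 100
= (59.0 - 56.82) / 59.0 * 100
= 2.18 / 59.0 * 100
= 3.69%

3.69%


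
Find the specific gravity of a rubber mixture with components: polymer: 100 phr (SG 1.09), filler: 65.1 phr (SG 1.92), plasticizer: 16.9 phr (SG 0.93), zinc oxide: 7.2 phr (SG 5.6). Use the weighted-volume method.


Sum of weights = 189.2
Volume contributions:
  polymer: 100/1.09 = 91.7431
  filler: 65.1/1.92 = 33.9062
  plasticizer: 16.9/0.93 = 18.1720
  zinc oxide: 7.2/5.6 = 1.2857
Sum of volumes = 145.1071
SG = 189.2 / 145.1071 = 1.304

SG = 1.304


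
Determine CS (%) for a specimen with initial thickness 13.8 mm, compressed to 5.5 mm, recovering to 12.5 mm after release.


CS = (t0 - recovered) / (t0 - ts) * 100
= (13.8 - 12.5) / (13.8 - 5.5) * 100
= 1.3 / 8.3 * 100
= 15.7%

15.7%


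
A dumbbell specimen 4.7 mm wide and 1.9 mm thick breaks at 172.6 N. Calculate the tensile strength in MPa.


Area = width * thickness = 4.7 * 1.9 = 8.93 mm^2
TS = force / area = 172.6 / 8.93 = 19.33 MPa

19.33 MPa


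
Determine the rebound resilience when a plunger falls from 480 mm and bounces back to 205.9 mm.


Resilience = h_rebound / h_drop * 100
= 205.9 / 480 * 100
= 42.9%

42.9%


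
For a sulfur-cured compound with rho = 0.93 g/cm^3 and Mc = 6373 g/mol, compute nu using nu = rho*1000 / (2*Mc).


nu = rho * 1000 / (2 * Mc)
nu = 0.93 * 1000 / (2 * 6373)
nu = 930.0 / 12746
nu = 0.0730 mol/L

0.0730 mol/L


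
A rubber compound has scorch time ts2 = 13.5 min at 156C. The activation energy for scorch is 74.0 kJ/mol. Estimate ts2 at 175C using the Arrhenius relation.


Convert temperatures: T1 = 156 + 273.15 = 429.15 K, T2 = 175 + 273.15 = 448.15 K
ts2_new = 13.5 * exp(74000 / 8.314 * (1/448.15 - 1/429.15))
1/T2 - 1/T1 = -9.8792e-05
ts2_new = 5.6 min

5.6 min


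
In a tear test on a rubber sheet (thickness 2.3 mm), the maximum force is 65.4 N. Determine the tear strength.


Tear strength = force / thickness
= 65.4 / 2.3
= 28.43 N/mm

28.43 N/mm


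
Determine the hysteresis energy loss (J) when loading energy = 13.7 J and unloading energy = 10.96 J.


Hysteresis loss = loading - unloading
= 13.7 - 10.96
= 2.74 J

2.74 J


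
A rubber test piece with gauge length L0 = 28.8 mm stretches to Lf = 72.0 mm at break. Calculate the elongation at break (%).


Elongation = (Lf - L0) / L0 * 100
= (72.0 - 28.8) / 28.8 * 100
= 43.2 / 28.8 * 100
= 150.0%

150.0%


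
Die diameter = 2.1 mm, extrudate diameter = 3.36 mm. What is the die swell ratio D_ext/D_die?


Die swell ratio = D_extrudate / D_die
= 3.36 / 2.1
= 1.6

Die swell = 1.6


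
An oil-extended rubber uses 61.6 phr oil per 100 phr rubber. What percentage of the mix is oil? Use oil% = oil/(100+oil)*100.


Oil % = oil / (100 + oil) * 100
= 61.6 / (100 + 61.6) * 100
= 61.6 / 161.6 * 100
= 38.12%

38.12%


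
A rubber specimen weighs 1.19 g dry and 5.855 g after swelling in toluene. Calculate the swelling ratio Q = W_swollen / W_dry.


Q = W_swollen / W_dry
Q = 5.855 / 1.19
Q = 4.92

Q = 4.92


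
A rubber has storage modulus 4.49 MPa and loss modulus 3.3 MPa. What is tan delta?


tan delta = E'' / E'
= 3.3 / 4.49
= 0.735

tan delta = 0.735


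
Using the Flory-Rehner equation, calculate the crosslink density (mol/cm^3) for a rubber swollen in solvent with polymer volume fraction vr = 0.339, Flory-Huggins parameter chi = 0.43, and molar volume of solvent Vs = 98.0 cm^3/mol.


ln(1 - vr) = ln(1 - 0.339) = -0.4140
Numerator = -((-0.4140) + 0.339 + 0.43 * 0.339^2) = 0.0256
Denominator = 98.0 * (0.339^(1/3) - 0.339/2) = 51.7213
nu = 0.0256 / 51.7213 = 4.9468e-04 mol/cm^3

4.9468e-04 mol/cm^3


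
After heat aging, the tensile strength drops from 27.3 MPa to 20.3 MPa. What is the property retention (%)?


Retention = aged / original * 100
= 20.3 / 27.3 * 100
= 74.4%

74.4%


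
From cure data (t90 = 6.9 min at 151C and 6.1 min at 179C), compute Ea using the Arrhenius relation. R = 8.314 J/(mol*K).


T1 = 424.15 K, T2 = 452.15 K
1/T1 - 1/T2 = 1.4600e-04
ln(t1/t2) = ln(6.9/6.1) = 0.1232
Ea = 8.314 * 0.1232 / 1.4600e-04 = 7017.4568 J/mol
Ea = 7.02 kJ/mol

7.02 kJ/mol


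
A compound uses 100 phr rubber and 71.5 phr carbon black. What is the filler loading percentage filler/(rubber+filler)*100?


Filler % = filler / (rubber + filler) * 100
= 71.5 / (100 + 71.5) * 100
= 71.5 / 171.5 * 100
= 41.69%

41.69%


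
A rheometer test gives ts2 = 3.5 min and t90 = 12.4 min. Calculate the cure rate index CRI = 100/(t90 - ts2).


CRI = 100 / (t90 - ts2)
= 100 / (12.4 - 3.5)
= 100 / 8.9
= 11.24 min^-1

11.24 min^-1


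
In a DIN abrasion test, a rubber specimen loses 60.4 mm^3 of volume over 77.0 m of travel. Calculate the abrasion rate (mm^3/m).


Rate = volume_loss / distance
= 60.4 / 77.0
= 0.784 mm^3/m

0.784 mm^3/m


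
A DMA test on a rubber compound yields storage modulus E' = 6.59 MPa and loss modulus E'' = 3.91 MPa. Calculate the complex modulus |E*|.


|E*| = sqrt(E'^2 + E''^2)
= sqrt(6.59^2 + 3.91^2)
= sqrt(43.4281 + 15.2881)
= 7.663 MPa

7.663 MPa


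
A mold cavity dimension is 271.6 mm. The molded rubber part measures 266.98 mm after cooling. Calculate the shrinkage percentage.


Shrinkage = (mold - part) / mold * 100
= (271.6 - 266.98) / 271.6 * 100
= 4.62 / 271.6 * 100
= 1.7%

1.7%


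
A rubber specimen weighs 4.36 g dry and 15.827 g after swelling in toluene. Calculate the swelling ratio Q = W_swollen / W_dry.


Q = W_swollen / W_dry
Q = 15.827 / 4.36
Q = 3.63

Q = 3.63


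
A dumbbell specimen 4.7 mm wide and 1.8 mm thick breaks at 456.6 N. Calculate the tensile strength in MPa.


Area = width * thickness = 4.7 * 1.8 = 8.46 mm^2
TS = force / area = 456.6 / 8.46 = 53.97 MPa

53.97 MPa


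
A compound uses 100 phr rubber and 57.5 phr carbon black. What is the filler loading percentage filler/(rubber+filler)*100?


Filler % = filler / (rubber + filler) * 100
= 57.5 / (100 + 57.5) * 100
= 57.5 / 157.5 * 100
= 36.51%

36.51%


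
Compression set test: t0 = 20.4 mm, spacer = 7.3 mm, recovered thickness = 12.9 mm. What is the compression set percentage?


CS = (t0 - recovered) / (t0 - ts) * 100
= (20.4 - 12.9) / (20.4 - 7.3) * 100
= 7.5 / 13.1 * 100
= 57.3%

57.3%


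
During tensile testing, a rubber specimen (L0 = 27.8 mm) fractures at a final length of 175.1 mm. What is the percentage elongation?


Elongation = (Lf - L0) / L0 * 100
= (175.1 - 27.8) / 27.8 * 100
= 147.3 / 27.8 * 100
= 529.9%

529.9%


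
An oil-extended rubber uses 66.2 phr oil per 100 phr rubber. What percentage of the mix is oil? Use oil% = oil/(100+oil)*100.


Oil % = oil / (100 + oil) * 100
= 66.2 / (100 + 66.2) * 100
= 66.2 / 166.2 * 100
= 39.83%

39.83%


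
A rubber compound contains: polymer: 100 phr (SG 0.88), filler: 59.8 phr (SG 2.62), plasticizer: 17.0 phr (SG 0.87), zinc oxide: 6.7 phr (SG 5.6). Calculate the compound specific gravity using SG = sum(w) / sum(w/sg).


Sum of weights = 183.5
Volume contributions:
  polymer: 100/0.88 = 113.6364
  filler: 59.8/2.62 = 22.8244
  plasticizer: 17.0/0.87 = 19.5402
  zinc oxide: 6.7/5.6 = 1.1964
Sum of volumes = 157.1974
SG = 183.5 / 157.1974 = 1.167

SG = 1.167


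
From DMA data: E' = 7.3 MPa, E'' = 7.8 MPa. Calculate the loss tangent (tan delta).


tan delta = E'' / E'
= 7.8 / 7.3
= 1.0685

tan delta = 1.0685


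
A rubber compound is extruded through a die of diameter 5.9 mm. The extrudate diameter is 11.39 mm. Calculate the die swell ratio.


Die swell ratio = D_extrudate / D_die
= 11.39 / 5.9
= 1.931

Die swell = 1.931


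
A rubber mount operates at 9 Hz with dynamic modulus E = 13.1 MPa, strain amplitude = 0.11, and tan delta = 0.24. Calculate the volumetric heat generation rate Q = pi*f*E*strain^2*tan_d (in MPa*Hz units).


Q = pi * f * E * strain^2 * tan_d
= pi * 9 * 13.1 * 0.11^2 * 0.24
= pi * 9 * 13.1 * 0.0121 * 0.24
= 1.0756

Q = 1.0756
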